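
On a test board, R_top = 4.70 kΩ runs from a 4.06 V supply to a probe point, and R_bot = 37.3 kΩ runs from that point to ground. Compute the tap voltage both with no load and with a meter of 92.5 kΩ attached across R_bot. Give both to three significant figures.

Unloaded: 3.61 V; loaded: 3.45 V

Open-circuit: V = 4.06 × 37.3/(4.70 + 37.3) = 3.61 V.
With the load, R_bot becomes R_bot‖R_L = 26.58 kΩ, so V = 4.06 × 26.58/31.28 = 3.45 V.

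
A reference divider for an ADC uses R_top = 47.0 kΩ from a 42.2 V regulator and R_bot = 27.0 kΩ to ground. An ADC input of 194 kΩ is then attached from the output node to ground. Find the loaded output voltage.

V_out ≈ 14.1 V

The load sits in parallel with R_bot: R_bot‖R_L = (27.0 × 194) / (27.0 + 194) = 23.70 kΩ.
V_out = 42.2 × 23.70 / (47.0 + 23.70) = 42.2 × 23.70/70.70 = 14.1 V.
(Unloaded it would have been 15.4 V.)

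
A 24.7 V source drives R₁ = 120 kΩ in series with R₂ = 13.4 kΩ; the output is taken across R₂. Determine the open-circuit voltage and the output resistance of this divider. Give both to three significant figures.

V_th is the open-circuit tap voltage: 24.7 × 13.4/(120 + 13.4) = 2.48 V.
With the supply zeroed, R₁ and R₂ appear in parallel from the tap: R_th = R₁‖R₂ = (120 × 13.4)/133.4 = 12.1 kΩ.

V_th = 2.48 V, R_th = 12.1 kΩ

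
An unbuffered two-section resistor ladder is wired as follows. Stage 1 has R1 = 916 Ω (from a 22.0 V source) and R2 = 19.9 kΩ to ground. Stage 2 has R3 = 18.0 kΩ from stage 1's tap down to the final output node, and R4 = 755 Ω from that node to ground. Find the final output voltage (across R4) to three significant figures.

Stage 2 presents R3+R4 = 18760 Ω as a load on stage 1's tap.
Stage 1's lower leg becomes R2‖(R3+R4) = 9655 Ω, so V_mid = 22.0 × 9655/10570 = 20.09 V.
Stage 2 is itself unloaded: V_out = V_mid × R4/(R3+R4) = 20.09 × 755/18760 = 0.809 V.

V_out ≈ 0.809 V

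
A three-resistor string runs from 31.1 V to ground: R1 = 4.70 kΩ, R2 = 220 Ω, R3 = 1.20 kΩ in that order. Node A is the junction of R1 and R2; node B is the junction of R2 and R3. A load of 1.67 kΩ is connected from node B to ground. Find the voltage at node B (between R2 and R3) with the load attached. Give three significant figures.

At node B, R3 is in parallel with the load: R3‖R_L = 698.3 Ω.
Below node A the resistance is R2 + (R3‖R_L) = 918.3 Ω, so V_A = 31.1 × 918.3/5618 = 5.083 V.
Then V_B = V_A × (R3‖R_L)/(R2 + R3‖R_L) = 5.083 × 698.3/918.3 = 3.87 V.

V ≈ 3.87 V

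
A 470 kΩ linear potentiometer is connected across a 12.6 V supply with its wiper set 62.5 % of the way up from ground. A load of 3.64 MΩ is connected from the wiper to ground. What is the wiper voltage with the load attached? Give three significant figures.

The wiper splits the pot into (1−α)R = 176.2 kΩ above and αR = 293.8 kΩ below.
Lower section ‖ load = 271.8 kΩ.
V_wiper = 12.6 × 271.8/(176.2 + 271.8) = 7.64 V.

V ≈ 7.64 V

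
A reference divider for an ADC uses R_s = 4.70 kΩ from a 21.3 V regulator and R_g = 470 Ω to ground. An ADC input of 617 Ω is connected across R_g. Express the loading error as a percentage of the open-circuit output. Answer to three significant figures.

The divider's output (Thévenin) resistance is R_s‖R_g = 427.3 Ω.
Fractional drop under load = R_th/(R_th + R_L) = 427.3 / (427.3 + 617) = 0.4092.
So the output falls by 40.9 %.

40.9 %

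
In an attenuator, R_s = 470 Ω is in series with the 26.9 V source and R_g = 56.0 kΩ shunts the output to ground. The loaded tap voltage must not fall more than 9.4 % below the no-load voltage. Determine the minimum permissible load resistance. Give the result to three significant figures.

Output resistance R_th = R_s‖R_g = (470 × 56000)/56470 = 466.1 Ω.
The fractional drop is R_th/(R_th + R_L); requiring this ≤ 0.0940 gives R_L ≥ R_th(1/0.0940 − 1) = 466.1 × 9.638 = 4.49 kΩ.

R_L(min) ≈ 4.49 kΩ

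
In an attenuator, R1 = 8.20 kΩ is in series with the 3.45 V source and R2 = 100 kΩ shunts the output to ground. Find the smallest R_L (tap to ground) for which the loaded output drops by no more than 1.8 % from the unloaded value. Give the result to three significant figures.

Output resistance R_th = R1‖R2 = (8.20 × 100)/108.2 = 7.579 kΩ.
The fractional drop is R_th/(R_th + R_L); requiring this ≤ 0.0180 gives R_L ≥ R_th(1/0.0180 − 1) = 7.579 × 54.56 = 413 kΩ.

R_L(min) ≈ 413 kΩ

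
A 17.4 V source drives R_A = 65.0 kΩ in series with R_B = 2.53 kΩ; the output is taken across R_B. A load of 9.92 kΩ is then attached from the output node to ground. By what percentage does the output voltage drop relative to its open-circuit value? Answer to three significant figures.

Unloaded V = 17.4 × 2.53/67.53 = 0.6519 V.
Loaded: R_B‖R_L = 2.016 kΩ, giving V = 17.4 × 2.016/67.02 = 0.5234 V.
Drop = (0.6519 − 0.5234) / 0.6519 = 19.7 %.

19.7 %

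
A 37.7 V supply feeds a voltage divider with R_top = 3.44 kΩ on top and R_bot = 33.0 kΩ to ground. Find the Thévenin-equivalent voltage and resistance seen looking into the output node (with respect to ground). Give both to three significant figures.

V_th = 34.1 V, R_th = 3.12 kΩ

V_th is the open-circuit tap voltage: 37.7 × 33.0/(3.44 + 33.0) = 34.1 V.
With the supply zeroed, R_top and R_bot appear in parallel from the tap: R_th = R_top‖R_bot = (3.44 × 33.0)/36.44 = 3.12 kΩ.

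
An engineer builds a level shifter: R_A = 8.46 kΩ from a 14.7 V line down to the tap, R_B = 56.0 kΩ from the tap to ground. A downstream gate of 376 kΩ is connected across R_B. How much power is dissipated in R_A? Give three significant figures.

P ≈ 0.559 mW

Total resistance from the source is R_A + (R_B‖R_L) = 57.20 kΩ, so I = 14.7/57.20 kΩ = 0.2570 mA.
P = I²·R_A = (0.2570 mA)² × 8.46 kΩ = 0.559 mW.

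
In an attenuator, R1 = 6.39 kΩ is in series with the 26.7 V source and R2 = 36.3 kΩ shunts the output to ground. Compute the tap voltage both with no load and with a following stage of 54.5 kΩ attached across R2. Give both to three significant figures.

Unloaded: 22.7 V; loaded: 20.6 V

Open-circuit: V = 26.7 × 36.3/(6.39 + 36.3) = 22.7 V.
With the load, R2 becomes R2‖R_L = 21.79 kΩ, so V = 26.7 × 21.79/28.18 = 20.6 V.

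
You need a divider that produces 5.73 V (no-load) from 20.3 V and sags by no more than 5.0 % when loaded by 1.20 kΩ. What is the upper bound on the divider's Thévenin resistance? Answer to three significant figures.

R_th ≤ 63.2 Ω

Loading drop = R_th/(R_th + R_L) ≤ 0.0500, so R_th ≤ R_L · ε/(1−ε) = 1.20 kΩ × 0.0500/0.9500 = 63.2 Ω.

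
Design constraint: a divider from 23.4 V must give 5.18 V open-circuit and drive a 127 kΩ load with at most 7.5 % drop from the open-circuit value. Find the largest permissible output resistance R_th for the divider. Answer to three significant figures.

Loading drop = R_th/(R_th + R_L) ≤ 0.0750, so R_th ≤ R_L · ε/(1−ε) = 127 kΩ × 0.0750/0.9250 = 10.3 kΩ.

R_th ≤ 10.3 kΩ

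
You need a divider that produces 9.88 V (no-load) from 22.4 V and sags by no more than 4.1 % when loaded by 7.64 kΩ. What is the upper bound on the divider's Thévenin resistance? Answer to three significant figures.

Loading drop = R_th/(R_th + R_L) ≤ 0.0410, so R_th ≤ R_L · ε/(1−ε) = 7.64 kΩ × 0.0410/0.9590 = 327 Ω.
(Any R1, R2 with R2/(R1+R2) = 0.441 and R1‖R2 ≤ 327 Ω will meet the spec.)

R_th ≤ 327 Ω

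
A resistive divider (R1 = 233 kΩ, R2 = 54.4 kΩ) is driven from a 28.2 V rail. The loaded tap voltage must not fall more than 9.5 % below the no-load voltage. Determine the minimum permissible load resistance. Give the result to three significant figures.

R_L(min) ≈ 420 kΩ

Output resistance R_th = R1‖R2 = (233 × 54.4)/287.4 = 44.10 kΩ.
The fractional drop is R_th/(R_th + R_L); requiring this ≤ 0.0950 gives R_L ≥ R_th(1/0.0950 − 1) = 44.10 × 9.526 = 420 kΩ.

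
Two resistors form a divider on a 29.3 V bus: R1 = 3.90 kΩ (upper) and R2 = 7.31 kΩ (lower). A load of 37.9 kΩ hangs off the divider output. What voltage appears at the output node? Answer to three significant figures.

V_out ≈ 17.9 V

The load sits in parallel with R2: R2‖R_L = (7.31 × 37.9) / (7.31 + 37.9) = 6.128 kΩ.
V_out = 29.3 × 6.128 / (3.90 + 6.128) = 29.3 × 6.128/10.03 = 17.9 V.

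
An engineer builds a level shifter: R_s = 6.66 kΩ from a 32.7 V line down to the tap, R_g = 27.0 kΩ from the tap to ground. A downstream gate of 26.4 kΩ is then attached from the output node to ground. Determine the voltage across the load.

V_out ≈ 21.8 V

The load sits in parallel with R_g: R_g‖R_L = (27.0 × 26.4) / (27.0 + 26.4) = 13.35 kΩ.
V_out = 32.7 × 13.35 / (6.66 + 13.35) = 32.7 × 13.35/20.01 = 21.8 V.
(Unloaded it would have been 26.2 V.)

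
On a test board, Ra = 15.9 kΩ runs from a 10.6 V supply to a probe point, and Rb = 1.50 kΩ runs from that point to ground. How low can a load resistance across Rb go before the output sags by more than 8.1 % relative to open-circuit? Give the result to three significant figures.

Output resistance R_th = Ra‖Rb = (15.9 × 1.50)/17.40 = 1.371 kΩ.
The fractional drop is R_th/(R_th + R_L); requiring this ≤ 0.0810 gives R_L ≥ R_th(1/0.0810 − 1) = 1.371 × 11.35 = 15.6 kΩ.

R_L(min) ≈ 15.6 kΩ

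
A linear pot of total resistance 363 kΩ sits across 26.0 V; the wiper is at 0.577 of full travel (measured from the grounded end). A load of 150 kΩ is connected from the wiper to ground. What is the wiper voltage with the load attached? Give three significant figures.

The wiper splits the pot into (1−α)R = 153.5 kΩ above and αR = 209.5 kΩ below.
Lower section ‖ load = 87.40 kΩ.
V_wiper = 26.0 × 87.40/(153.5 + 87.40) = 9.43 V.

V ≈ 9.43 V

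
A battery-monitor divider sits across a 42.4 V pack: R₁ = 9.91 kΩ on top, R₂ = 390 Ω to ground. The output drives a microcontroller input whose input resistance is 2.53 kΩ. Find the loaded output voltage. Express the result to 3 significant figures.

The load sits in parallel with R₂: R₂‖R_L = (390 × 2530) / (390 + 2530) = 337.9 Ω.
V_out = 42.4 × 337.9 / (9910 + 337.9) = 42.4 × 337.9/10250 = 1.40 V.
(Unloaded it would have been 1.61 V.)

V_out ≈ 1.40 V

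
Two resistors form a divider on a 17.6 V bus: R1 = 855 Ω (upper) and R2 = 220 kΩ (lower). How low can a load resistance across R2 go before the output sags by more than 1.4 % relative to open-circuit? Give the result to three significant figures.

Output resistance R_th = R1‖R2 = (855 × 220000)/220900 = 851.7 Ω.
The fractional drop is R_th/(R_th + R_L); requiring this ≤ 0.0140 gives R_L ≥ R_th(1/0.0140 − 1) = 851.7 × 70.43 = 60.0 kΩ.

R_L(min) ≈ 60.0 kΩ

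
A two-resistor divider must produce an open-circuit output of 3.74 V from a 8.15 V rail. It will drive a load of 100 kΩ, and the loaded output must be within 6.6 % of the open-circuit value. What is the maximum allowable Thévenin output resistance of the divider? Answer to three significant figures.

Loading drop = R_th/(R_th + R_L) ≤ 0.0660, so R_th ≤ R_L · ε/(1−ε) = 100 kΩ × 0.0660/0.9340 = 7.07 kΩ.

R_th ≤ 7.07 kΩ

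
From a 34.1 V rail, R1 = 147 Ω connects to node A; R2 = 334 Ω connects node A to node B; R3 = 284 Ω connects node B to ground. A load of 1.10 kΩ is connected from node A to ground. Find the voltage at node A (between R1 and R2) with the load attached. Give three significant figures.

Below node A the series string R2+R3 = 618.0 Ω sits in parallel with the 1100 Ω load: 395.7 Ω.
V_A = 34.1 × 395.7/(147 + 395.7) = 24.9 V.

V ≈ 24.9 V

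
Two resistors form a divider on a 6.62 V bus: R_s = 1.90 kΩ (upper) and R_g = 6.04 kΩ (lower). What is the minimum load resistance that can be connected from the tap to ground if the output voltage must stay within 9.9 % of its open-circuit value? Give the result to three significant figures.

R_L(min) ≈ 13.2 kΩ

Output resistance R_th = R_s‖R_g = (1.90 × 6.04)/7.940 = 1.445 kΩ.
The fractional drop is R_th/(R_th + R_L); requiring this ≤ 0.0990 gives R_L ≥ R_th(1/0.0990 − 1) = 1.445 × 9.101 = 13.2 kΩ.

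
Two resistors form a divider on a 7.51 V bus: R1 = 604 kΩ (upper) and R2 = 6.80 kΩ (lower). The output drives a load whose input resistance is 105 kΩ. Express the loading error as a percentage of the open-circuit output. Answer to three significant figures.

The divider's output (Thévenin) resistance is R1‖R2 = 6.724 kΩ.
Fractional drop under load = R_th/(R_th + R_L) = 6.724 / (6.724 + 105) = 0.06019.
So the output falls by 6.02 %.

6.02 %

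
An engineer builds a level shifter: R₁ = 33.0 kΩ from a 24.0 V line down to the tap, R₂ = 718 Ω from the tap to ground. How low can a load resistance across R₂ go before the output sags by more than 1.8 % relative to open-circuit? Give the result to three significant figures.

R_L(min) ≈ 38.3 kΩ

Output resistance R_th = R₁‖R₂ = (33000 × 718)/33720 = 702.7 Ω.
The fractional drop is R_th/(R_th + R_L); requiring this ≤ 0.0180 gives R_L ≥ R_th(1/0.0180 − 1) = 702.7 × 54.56 = 38.3 kΩ.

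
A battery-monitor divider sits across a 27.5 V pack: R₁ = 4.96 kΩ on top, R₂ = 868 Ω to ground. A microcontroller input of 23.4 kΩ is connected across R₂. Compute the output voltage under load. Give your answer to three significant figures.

V_out ≈ 3.97 V

The load sits in parallel with R₂: R₂‖R_L = (868 × 23400) / (868 + 23400) = 837.0 Ω.
V_out = 27.5 × 837.0 / (4960 + 837.0) = 27.5 × 837.0/5797 = 3.97 V.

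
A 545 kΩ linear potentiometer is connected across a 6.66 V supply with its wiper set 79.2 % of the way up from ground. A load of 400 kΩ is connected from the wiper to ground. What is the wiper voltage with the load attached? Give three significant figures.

V ≈ 4.31 V

The wiper splits the pot into (1−α)R = 113.4 kΩ above and αR = 431.6 kΩ below.
Lower section ‖ load = 207.6 kΩ.
V_wiper = 6.66 × 207.6/(113.4 + 207.6) = 4.31 V.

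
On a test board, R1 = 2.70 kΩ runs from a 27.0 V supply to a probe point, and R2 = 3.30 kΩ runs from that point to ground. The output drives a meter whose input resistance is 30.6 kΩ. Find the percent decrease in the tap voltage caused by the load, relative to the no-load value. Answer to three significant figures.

4.63 %

The divider's output (Thévenin) resistance is R1‖R2 = 1.485 kΩ.
Fractional drop under load = R_th/(R_th + R_L) = 1.485 / (1.485 + 30.6) = 0.04628.
So the output falls by 4.63 %.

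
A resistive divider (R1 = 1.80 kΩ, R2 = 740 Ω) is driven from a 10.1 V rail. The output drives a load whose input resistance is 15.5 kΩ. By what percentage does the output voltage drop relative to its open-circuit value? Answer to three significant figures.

3.27 %

The divider's output (Thévenin) resistance is R1‖R2 = 524.4 Ω.
Fractional drop under load = R_th/(R_th + R_L) = 524.4 / (524.4 + 15500) = 0.03273.
So the output falls by 3.27 %.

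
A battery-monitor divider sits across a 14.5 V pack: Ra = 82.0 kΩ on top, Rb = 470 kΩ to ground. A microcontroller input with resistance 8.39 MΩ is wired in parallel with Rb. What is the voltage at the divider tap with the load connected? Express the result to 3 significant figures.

V_out ≈ 12.2 V

The load sits in parallel with Rb: Rb‖R_L = (470 × 8390) / (470 + 8390) = 445.1 kΩ.
V_out = 14.5 × 445.1 / (82.0 + 445.1) = 14.5 × 445.1/527.1 = 12.2 V.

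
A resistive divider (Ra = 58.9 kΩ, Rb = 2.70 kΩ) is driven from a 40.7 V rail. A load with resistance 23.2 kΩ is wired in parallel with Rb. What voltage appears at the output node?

V_out ≈ 1.61 V

The load sits in parallel with Rb: Rb‖R_L = (2.70 × 23.2) / (2.70 + 23.2) = 2.419 kΩ.
V_out = 40.7 × 2.419 / (58.9 + 2.419) = 40.7 × 2.419/61.32 = 1.61 V.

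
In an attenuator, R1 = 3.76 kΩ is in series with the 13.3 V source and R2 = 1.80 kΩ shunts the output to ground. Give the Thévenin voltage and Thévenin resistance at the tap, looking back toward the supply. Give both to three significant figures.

V_th = 4.31 V, R_th = 1.22 kΩ

V_th is the open-circuit tap voltage: 13.3 × 1.80/(3.76 + 1.80) = 4.31 V.
With the supply zeroed, R1 and R2 appear in parallel from the tap: R_th = R1‖R2 = (3.76 × 1.80)/5.560 = 1.22 kΩ.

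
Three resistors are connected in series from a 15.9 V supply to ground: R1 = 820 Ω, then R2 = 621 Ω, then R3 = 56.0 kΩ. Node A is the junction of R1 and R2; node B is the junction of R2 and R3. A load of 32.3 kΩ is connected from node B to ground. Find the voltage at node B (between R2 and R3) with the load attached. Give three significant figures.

V ≈ 14.9 V

At node B, R3 is in parallel with the load: R3‖R_L = 20480 Ω.
Below node A the resistance is R2 + (R3‖R_L) = 21110 Ω, so V_A = 15.9 × 21110/21930 = 15.31 V.
Then V_B = V_A × (R3‖R_L)/(R2 + R3‖R_L) = 15.31 × 20480/21110 = 14.9 V.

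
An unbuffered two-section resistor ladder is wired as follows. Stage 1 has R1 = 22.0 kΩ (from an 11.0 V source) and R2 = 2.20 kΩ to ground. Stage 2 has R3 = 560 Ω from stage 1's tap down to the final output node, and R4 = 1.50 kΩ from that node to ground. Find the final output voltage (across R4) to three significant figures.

V_out ≈ 0.369 V

Stage 2 presents R3+R4 = 2060 Ω as a load on stage 1's tap.
Stage 1's lower leg becomes R2‖(R3+R4) = 1064 Ω, so V_mid = 11.0 × 1064/23060 = 0.5074 V.
Stage 2 is itself unloaded: V_out = V_mid × R4/(R3+R4) = 0.5074 × 1500/2060 = 0.369 V.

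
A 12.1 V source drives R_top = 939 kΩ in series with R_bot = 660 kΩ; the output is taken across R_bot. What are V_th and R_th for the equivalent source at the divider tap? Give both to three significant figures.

V_th is the open-circuit tap voltage: 12.1 × 660/(939 + 660) = 4.99 V.
With the supply zeroed, R_top and R_bot appear in parallel from the tap: R_th = R_top‖R_bot = (939 × 660)/1599 = 388 kΩ.

V_th = 4.99 V, R_th = 388 kΩ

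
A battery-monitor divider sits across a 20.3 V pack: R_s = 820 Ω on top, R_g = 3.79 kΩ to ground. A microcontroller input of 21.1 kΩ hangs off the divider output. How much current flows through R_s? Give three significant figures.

I ≈ 5.03 mA

R_g‖R_L = 3213 Ω, so the source sees R_s + R_g‖R_L = 4033 Ω.
I = 20.3 V / 4033 Ω = 5.03 mA.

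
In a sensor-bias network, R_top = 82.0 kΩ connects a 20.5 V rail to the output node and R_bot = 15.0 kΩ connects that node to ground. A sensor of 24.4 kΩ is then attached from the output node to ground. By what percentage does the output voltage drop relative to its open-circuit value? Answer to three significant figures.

Unloaded V = 20.5 × 15.0/97.00 = 3.170 V.
Loaded: R_bot‖R_L = 9.289 kΩ, giving V = 20.5 × 9.289/91.29 = 2.086 V.
Drop = (3.170 − 2.086) / 3.170 = 34.2 %.

34.2 %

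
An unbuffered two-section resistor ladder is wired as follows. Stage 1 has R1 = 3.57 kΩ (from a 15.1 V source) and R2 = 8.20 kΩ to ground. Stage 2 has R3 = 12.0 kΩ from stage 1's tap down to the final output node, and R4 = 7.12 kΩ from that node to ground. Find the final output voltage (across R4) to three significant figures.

Stage 2 presents R3+R4 = 19.12 kΩ as a load on stage 1's tap.
Stage 1's lower leg becomes R2‖(R3+R4) = 5.739 kΩ, so V_mid = 15.1 × 5.739/9.309 = 9.309 V.
Stage 2 is itself unloaded: V_out = V_mid × R4/(R3+R4) = 9.309 × 7.12/19.12 = 3.47 V.

V_out ≈ 3.47 V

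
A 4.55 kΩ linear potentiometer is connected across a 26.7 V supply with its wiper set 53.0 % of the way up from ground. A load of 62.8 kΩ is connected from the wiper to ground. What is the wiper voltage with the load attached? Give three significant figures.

The wiper splits the pot into (1−α)R = 2.139 kΩ above and αR = 2.412 kΩ below.
Lower section ‖ load = 2.322 kΩ.
V_wiper = 26.7 × 2.322/(2.139 + 2.322) = 13.9 V.

V ≈ 13.9 V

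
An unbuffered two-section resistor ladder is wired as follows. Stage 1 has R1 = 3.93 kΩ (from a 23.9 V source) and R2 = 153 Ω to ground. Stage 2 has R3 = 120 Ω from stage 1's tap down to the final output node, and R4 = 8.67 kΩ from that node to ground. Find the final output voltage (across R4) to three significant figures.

Stage 2 presents R3+R4 = 8790 Ω as a load on stage 1's tap.
Stage 1's lower leg becomes R2‖(R3+R4) = 150.4 Ω, so V_mid = 23.9 × 150.4/4080 = 0.8808 V.
Stage 2 is itself unloaded: V_out = V_mid × R4/(R3+R4) = 0.8808 × 8670/8790 = 0.869 V.

V_out ≈ 0.869 V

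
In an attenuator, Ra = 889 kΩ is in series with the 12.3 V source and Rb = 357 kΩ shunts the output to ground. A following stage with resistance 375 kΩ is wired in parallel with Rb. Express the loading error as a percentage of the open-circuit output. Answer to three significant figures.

40.4 %

The divider's output (Thévenin) resistance is Ra‖Rb = 254.7 kΩ.
Fractional drop under load = R_th/(R_th + R_L) = 254.7 / (254.7 + 375) = 0.4045.
So the output falls by 40.4 %.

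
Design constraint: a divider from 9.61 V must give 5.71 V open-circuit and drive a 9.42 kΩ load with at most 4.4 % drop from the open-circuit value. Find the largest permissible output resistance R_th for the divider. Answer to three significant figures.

Loading drop = R_th/(R_th + R_L) ≤ 0.0440, so R_th ≤ R_L · ε/(1−ε) = 9.42 kΩ × 0.0440/0.9560 = 434 Ω.

R_th ≤ 434 Ω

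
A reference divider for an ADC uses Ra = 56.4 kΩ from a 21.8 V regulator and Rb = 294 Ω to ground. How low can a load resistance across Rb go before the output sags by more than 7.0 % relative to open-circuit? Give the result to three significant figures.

Output resistance R_th = Ra‖Rb = (56400 × 294)/56690 = 292.5 Ω.
The fractional drop is R_th/(R_th + R_L); requiring this ≤ 0.0700 gives R_L ≥ R_th(1/0.0700 − 1) = 292.5 × 13.29 = 3.89 kΩ.

R_L(min) ≈ 3.89 kΩ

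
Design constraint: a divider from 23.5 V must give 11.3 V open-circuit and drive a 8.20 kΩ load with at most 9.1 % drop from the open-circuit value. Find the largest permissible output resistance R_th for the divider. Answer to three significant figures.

R_th ≤ 821 Ω

Loading drop = R_th/(R_th + R_L) ≤ 0.0910, so R_th ≤ R_L · ε/(1−ε) = 8.20 kΩ × 0.0910/0.9090 = 821 Ω.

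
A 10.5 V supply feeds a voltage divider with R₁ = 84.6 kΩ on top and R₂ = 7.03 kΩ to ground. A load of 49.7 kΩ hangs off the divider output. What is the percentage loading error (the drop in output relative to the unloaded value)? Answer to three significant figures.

11.6 %

The divider's output (Thévenin) resistance is R₁‖R₂ = 6.491 kΩ.
Fractional drop under load = R_th/(R_th + R_L) = 6.491 / (6.491 + 49.7) = 0.1155.
So the output falls by 11.6 %.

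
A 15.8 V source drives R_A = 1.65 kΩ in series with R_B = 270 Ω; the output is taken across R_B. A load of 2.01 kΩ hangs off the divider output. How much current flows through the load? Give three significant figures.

R_B‖R_L = 238.0 Ω; V_out = 15.8 × 238.0/1888 = 1.992 V.
I_L = V_out / R_L = 1.992 / 2.01 kΩ = 0.991 mA.

I_L ≈ 0.991 mA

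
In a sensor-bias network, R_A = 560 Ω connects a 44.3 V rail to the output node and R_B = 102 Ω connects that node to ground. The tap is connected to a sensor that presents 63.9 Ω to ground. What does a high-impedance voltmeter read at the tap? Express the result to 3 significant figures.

V_out ≈ 2.90 V

The load sits in parallel with R_B: R_B‖R_L = (102 × 63.9) / (102 + 63.9) = 39.29 Ω.
V_out = 44.3 × 39.29 / (560 + 39.29) = 44.3 × 39.29/599.3 = 2.90 V.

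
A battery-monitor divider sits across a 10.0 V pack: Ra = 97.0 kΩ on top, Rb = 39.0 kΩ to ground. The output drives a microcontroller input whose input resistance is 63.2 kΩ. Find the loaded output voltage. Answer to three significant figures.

The load sits in parallel with Rb: Rb‖R_L = (39.0 × 63.2) / (39.0 + 63.2) = 24.12 kΩ.
V_out = 10.0 × 24.12 / (97.0 + 24.12) = 10.0 × 24.12/121.1 = 1.99 V.

V_out ≈ 1.99 V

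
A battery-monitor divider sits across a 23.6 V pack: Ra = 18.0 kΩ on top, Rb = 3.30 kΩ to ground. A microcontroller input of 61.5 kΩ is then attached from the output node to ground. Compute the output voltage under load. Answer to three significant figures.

V_out ≈ 3.50 V

The load sits in parallel with Rb: Rb‖R_L = (3.30 × 61.5) / (3.30 + 61.5) = 3.132 kΩ.
V_out = 23.6 × 3.132 / (18.0 + 3.132) = 23.6 × 3.132/21.13 = 3.50 V.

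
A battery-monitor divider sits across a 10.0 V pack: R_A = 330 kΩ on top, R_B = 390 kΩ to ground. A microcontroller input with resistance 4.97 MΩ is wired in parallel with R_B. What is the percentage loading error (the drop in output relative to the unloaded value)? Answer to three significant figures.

The divider's output (Thévenin) resistance is R_A‖R_B = 178.8 kΩ.
Fractional drop under load = R_th/(R_th + R_L) = 178.8 / (178.8 + 4970) = 0.03472.
So the output falls by 3.47 %.

3.47 %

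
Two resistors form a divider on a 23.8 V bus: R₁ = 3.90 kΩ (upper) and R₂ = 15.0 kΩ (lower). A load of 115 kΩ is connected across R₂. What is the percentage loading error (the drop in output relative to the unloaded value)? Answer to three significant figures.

2.62 %

The divider's output (Thévenin) resistance is R₁‖R₂ = 3.095 kΩ.
Fractional drop under load = R_th/(R_th + R_L) = 3.095 / (3.095 + 115) = 0.02621.
So the output falls by 2.62 %.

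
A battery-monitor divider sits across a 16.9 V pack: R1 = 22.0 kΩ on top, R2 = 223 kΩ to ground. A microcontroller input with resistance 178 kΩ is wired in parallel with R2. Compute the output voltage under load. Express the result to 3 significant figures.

The load sits in parallel with R2: R2‖R_L = (223 × 178) / (223 + 178) = 98.99 kΩ.
V_out = 16.9 × 98.99 / (22.0 + 98.99) = 16.9 × 98.99/121.0 = 13.8 V.

V_out ≈ 13.8 V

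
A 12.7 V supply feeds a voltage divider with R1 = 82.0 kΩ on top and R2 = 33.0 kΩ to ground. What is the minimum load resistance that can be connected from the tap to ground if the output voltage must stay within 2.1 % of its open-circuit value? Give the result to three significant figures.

Output resistance R_th = R1‖R2 = (82.0 × 33.0)/115.0 = 23.53 kΩ.
The fractional drop is R_th/(R_th + R_L); requiring this ≤ 0.0210 gives R_L ≥ R_th(1/0.0210 − 1) = 23.53 × 46.62 = 1.10 MΩ.

R_L(min) ≈ 1.10 MΩ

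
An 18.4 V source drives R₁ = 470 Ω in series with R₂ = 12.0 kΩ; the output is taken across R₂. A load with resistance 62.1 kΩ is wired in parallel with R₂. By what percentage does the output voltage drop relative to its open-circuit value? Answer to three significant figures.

The divider's output (Thévenin) resistance is R₁‖R₂ = 452.3 Ω.
Fractional drop under load = R_th/(R_th + R_L) = 452.3 / (452.3 + 62100) = 0.007231.
So the output falls by 0.723 %.

0.723 %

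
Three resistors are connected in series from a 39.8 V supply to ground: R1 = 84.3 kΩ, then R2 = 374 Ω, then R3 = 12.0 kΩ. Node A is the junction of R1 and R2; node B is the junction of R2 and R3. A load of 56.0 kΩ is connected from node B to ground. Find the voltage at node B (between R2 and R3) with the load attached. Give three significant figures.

V ≈ 4.16 V

At node B, R3 is in parallel with the load: R3‖R_L = 9882 Ω.
Below node A the resistance is R2 + (R3‖R_L) = 10260 Ω, so V_A = 39.8 × 10260/94560 = 4.317 V.
Then V_B = V_A × (R3‖R_L)/(R2 + R3‖R_L) = 4.317 × 9882/10260 = 4.16 V.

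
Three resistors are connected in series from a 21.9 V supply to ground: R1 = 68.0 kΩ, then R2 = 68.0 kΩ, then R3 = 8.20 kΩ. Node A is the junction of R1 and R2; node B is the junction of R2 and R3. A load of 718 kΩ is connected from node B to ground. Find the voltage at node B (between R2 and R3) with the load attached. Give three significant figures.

At node B, R3 is in parallel with the load: R3‖R_L = 8.107 kΩ.
Below node A the resistance is R2 + (R3‖R_L) = 76.11 kΩ, so V_A = 21.9 × 76.11/144.1 = 11.57 V.
Then V_B = V_A × (R3‖R_L)/(R2 + R3‖R_L) = 11.57 × 8.107/76.11 = 1.23 V.

V ≈ 1.23 V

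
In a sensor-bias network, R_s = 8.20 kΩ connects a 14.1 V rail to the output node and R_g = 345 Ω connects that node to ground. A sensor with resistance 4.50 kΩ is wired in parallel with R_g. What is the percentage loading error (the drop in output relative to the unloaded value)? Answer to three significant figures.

6.85 %

The divider's output (Thévenin) resistance is R_s‖R_g = 331.1 Ω.
Fractional drop under load = R_th/(R_th + R_L) = 331.1 / (331.1 + 4500) = 0.06853.
So the output falls by 6.85 %.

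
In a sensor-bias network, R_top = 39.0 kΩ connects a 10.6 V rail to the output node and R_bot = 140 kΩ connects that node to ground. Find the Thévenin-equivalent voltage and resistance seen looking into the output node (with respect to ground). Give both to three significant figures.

V_th = 8.29 V, R_th = 30.5 kΩ

V_th is the open-circuit tap voltage: 10.6 × 140/(39.0 + 140) = 8.29 V.
With the supply zeroed, R_top and R_bot appear in parallel from the tap: R_th = R_top‖R_bot = (39.0 × 140)/179.0 = 30.5 kΩ.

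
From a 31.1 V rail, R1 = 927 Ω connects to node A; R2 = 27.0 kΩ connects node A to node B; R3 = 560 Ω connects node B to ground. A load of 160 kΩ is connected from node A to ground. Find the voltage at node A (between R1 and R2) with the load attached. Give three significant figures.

V ≈ 29.9 V

Below node A the series string R2+R3 = 27560 Ω sits in parallel with the 160000 Ω load: 23510 Ω.
V_A = 31.1 × 23510/(927 + 23510) = 29.9 V.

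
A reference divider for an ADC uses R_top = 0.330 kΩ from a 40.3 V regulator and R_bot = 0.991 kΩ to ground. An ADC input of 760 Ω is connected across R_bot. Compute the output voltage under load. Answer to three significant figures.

The load sits in parallel with R_bot: R_bot‖R_L = (991 × 760) / (991 + 760) = 430.1 Ω.
V_out = 40.3 × 430.1 / (330 + 430.1) = 40.3 × 430.1/760.1 = 22.8 V.

V_out ≈ 22.8 V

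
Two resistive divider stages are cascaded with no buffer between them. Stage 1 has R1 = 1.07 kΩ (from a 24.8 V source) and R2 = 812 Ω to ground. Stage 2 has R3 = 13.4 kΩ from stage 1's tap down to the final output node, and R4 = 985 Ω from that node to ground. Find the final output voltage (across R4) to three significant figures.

Stage 2 presents R3+R4 = 14380 Ω as a load on stage 1's tap.
Stage 1's lower leg becomes R2‖(R3+R4) = 768.6 Ω, so V_mid = 24.8 × 768.6/1839 = 10.37 V.
Stage 2 is itself unloaded: V_out = V_mid × R4/(R3+R4) = 10.37 × 985/14380 = 0.710 V.

V_out ≈ 0.710 V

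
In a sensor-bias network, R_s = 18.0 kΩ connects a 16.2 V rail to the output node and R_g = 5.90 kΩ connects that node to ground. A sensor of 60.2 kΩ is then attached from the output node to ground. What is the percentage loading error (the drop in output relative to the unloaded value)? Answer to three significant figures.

The divider's output (Thévenin) resistance is R_s‖R_g = 4.444 kΩ.
Fractional drop under load = R_th/(R_th + R_L) = 4.444 / (4.444 + 60.2) = 0.06874.
So the output falls by 6.87 %.

6.87 %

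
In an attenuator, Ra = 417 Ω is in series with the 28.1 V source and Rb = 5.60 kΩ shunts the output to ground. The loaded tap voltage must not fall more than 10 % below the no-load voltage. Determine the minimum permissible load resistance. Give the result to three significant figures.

R_L(min) ≈ 3.49 kΩ

Output resistance R_th = Ra‖Rb = (417 × 5600)/6017 = 388.1 Ω.
The fractional drop is R_th/(R_th + R_L); requiring this ≤ 0.100 gives R_L ≥ R_th(1/0.100 − 1) = 388.1 × 9.000 = 3.49 kΩ.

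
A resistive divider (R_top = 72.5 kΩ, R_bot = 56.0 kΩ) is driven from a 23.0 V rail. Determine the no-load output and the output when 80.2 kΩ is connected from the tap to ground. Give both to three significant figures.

Unloaded: 10.0 V; loaded: 7.19 V

Open-circuit: V = 23.0 × 56.0/(72.5 + 56.0) = 10.0 V.
With the load, R_bot becomes R_bot‖R_L = 32.98 kΩ, so V = 23.0 × 32.98/105.5 = 7.19 V.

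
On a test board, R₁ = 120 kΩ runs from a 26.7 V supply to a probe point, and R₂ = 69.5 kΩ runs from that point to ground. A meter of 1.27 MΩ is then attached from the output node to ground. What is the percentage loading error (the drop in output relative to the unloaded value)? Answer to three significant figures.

The divider's output (Thévenin) resistance is R₁‖R₂ = 44.01 kΩ.
Fractional drop under load = R_th/(R_th + R_L) = 44.01 / (44.01 + 1270) = 0.03349.
So the output falls by 3.35 %.

3.35 %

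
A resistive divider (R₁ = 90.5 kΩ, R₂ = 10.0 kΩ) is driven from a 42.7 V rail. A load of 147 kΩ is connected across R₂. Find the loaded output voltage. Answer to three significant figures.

V_out ≈ 4.00 V

The load sits in parallel with R₂: R₂‖R_L = (10.0 × 147) / (10.0 + 147) = 9.363 kΩ.
V_out = 42.7 × 9.363 / (90.5 + 9.363) = 42.7 × 9.363/99.86 = 4.00 V.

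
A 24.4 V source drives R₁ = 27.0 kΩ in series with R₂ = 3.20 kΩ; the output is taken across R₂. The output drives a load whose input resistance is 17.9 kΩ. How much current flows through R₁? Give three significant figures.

I ≈ 0.821 mA

R₂‖R_L = 2.715 kΩ, so the source sees R₁ + R₂‖R_L = 29.71 kΩ.
I = 24.4 V / 29.71 kΩ = 0.821 mA.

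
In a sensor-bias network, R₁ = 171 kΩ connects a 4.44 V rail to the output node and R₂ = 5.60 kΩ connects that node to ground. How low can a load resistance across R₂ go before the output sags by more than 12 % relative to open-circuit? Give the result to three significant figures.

R_L(min) ≈ 39.8 kΩ

Output resistance R_th = R₁‖R₂ = (171 × 5.60)/176.6 = 5.422 kΩ.
The fractional drop is R_th/(R_th + R_L); requiring this ≤ 0.120 gives R_L ≥ R_th(1/0.120 − 1) = 5.422 × 7.333 = 39.8 kΩ.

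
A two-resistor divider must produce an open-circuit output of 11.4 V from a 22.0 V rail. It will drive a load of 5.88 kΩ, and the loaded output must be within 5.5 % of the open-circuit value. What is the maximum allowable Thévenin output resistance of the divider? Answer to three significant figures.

R_th ≤ 342 Ω

Loading drop = R_th/(R_th + R_L) ≤ 0.0550, so R_th ≤ R_L · ε/(1−ε) = 5.88 kΩ × 0.0550/0.9450 = 342 Ω.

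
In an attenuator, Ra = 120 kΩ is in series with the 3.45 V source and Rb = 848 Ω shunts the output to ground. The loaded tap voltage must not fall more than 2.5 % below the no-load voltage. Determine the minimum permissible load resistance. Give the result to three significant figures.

Output resistance R_th = Ra‖Rb = (120000 × 848)/120800 = 842.0 Ω.
The fractional drop is R_th/(R_th + R_L); requiring this ≤ 0.0250 gives R_L ≥ R_th(1/0.0250 − 1) = 842.0 × 39.00 = 32.8 kΩ.

R_L(min) ≈ 32.8 kΩ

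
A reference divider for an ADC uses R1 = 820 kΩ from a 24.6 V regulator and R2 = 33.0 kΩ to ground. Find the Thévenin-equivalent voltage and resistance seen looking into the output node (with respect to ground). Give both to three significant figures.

V_th = 0.952 V, R_th = 31.7 kΩ

V_th is the open-circuit tap voltage: 24.6 × 33.0/(820 + 33.0) = 0.952 V.
With the supply zeroed, R1 and R2 appear in parallel from the tap: R_th = R1‖R2 = (820 × 33.0)/853.0 = 31.7 kΩ.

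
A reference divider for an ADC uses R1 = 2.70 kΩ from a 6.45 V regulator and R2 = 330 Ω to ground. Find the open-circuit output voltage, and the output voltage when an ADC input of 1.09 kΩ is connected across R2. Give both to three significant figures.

Open-circuit: V = 6.45 × 330/(2700 + 330) = 0.702 V.
With the load, R2 becomes R2‖R_L = 253.3 Ω, so V = 6.45 × 253.3/2953 = 0.553 V.

Unloaded: 0.702 V; loaded: 0.553 V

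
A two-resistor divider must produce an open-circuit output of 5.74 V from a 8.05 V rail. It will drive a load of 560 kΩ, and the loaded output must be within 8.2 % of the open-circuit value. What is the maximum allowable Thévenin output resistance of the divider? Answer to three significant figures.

Loading drop = R_th/(R_th + R_L) ≤ 0.0820, so R_th ≤ R_L · ε/(1−ε) = 560 kΩ × 0.0820/0.9180 = 50.0 kΩ.

R_th ≤ 50.0 kΩ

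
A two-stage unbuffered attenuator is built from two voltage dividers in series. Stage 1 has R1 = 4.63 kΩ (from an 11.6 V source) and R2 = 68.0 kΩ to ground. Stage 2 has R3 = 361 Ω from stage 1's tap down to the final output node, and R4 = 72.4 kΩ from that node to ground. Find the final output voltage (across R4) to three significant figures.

Stage 2 presents R3+R4 = 72760 Ω as a load on stage 1's tap.
Stage 1's lower leg becomes R2‖(R3+R4) = 35150 Ω, so V_mid = 11.6 × 35150/39780 = 10.25 V.
Stage 2 is itself unloaded: V_out = V_mid × R4/(R3+R4) = 10.25 × 72400/72760 = 10.2 V.

V_out ≈ 10.2 V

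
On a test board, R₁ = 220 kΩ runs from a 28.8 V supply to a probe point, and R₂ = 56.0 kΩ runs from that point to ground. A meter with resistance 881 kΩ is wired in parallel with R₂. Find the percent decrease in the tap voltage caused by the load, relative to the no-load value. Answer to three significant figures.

The divider's output (Thévenin) resistance is R₁‖R₂ = 44.64 kΩ.
Fractional drop under load = R_th/(R_th + R_L) = 44.64 / (44.64 + 881) = 0.04822.
So the output falls by 4.82 %.

4.82 %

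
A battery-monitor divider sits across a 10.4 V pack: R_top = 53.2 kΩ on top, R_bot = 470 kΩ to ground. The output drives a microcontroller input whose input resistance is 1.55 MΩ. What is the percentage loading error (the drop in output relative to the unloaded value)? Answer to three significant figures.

The divider's output (Thévenin) resistance is R_top‖R_bot = 47.79 kΩ.
Fractional drop under load = R_th/(R_th + R_L) = 47.79 / (47.79 + 1550) = 0.02991.
So the output falls by 2.99 %.

2.99 %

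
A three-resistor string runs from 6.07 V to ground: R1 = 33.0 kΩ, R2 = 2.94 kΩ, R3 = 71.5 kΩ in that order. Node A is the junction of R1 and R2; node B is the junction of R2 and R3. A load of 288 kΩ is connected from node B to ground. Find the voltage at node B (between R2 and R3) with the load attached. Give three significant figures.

V ≈ 3.73 V

At node B, R3 is in parallel with the load: R3‖R_L = 57.28 kΩ.
Below node A the resistance is R2 + (R3‖R_L) = 60.22 kΩ, so V_A = 6.07 × 60.22/93.22 = 3.921 V.
Then V_B = V_A × (R3‖R_L)/(R2 + R3‖R_L) = 3.921 × 57.28/60.22 = 3.73 V.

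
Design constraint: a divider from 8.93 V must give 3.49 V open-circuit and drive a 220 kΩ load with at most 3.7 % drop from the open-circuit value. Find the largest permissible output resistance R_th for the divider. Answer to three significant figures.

Loading drop = R_th/(R_th + R_L) ≤ 0.0370, so R_th ≤ R_L · ε/(1−ε) = 220 kΩ × 0.0370/0.9630 = 8.45 kΩ.
(Any R1, R2 with R2/(R1+R2) = 0.391 and R1‖R2 ≤ 8.45 kΩ will meet the spec.)

R_th ≤ 8.45 kΩ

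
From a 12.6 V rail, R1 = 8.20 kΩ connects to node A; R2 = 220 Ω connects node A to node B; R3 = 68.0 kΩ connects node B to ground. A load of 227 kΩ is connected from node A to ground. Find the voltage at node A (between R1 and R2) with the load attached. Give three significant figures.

Below node A the series string R2+R3 = 68220 Ω sits in parallel with the 227000 Ω load: 52460 Ω.
V_A = 12.6 × 52460/(8200 + 52460) = 10.9 V.

V ≈ 10.9 V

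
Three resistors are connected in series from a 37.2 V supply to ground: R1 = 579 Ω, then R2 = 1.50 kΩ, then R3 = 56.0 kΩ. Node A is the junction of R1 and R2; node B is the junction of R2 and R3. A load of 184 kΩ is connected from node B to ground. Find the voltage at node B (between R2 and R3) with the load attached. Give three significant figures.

At node B, R3 is in parallel with the load: R3‖R_L = 42930 Ω.
Below node A the resistance is R2 + (R3‖R_L) = 44430 Ω, so V_A = 37.2 × 44430/45010 = 36.72 V.
Then V_B = V_A × (R3‖R_L)/(R2 + R3‖R_L) = 36.72 × 42930/44430 = 35.5 V.

V ≈ 35.5 V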